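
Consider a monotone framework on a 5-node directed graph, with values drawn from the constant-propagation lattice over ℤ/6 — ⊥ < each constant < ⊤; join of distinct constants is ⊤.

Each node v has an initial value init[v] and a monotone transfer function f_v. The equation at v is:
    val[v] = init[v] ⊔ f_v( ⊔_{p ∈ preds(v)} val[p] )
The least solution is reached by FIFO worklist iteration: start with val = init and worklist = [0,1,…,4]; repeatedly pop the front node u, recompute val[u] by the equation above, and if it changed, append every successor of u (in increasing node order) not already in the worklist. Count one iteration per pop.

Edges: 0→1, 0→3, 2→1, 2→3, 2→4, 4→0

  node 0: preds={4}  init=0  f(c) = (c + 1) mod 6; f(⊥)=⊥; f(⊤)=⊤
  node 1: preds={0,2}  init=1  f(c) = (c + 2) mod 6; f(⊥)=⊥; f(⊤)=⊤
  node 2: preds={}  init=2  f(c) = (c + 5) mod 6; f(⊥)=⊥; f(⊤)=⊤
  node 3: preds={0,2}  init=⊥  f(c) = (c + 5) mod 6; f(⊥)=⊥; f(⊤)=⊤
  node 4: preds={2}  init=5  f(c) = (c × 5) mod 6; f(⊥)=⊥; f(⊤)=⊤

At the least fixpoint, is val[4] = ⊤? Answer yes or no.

yes

Trace (8 dequeues):
  [1] u=0 | in 5 | out 0 | ==
  [2] u=1 | in ⊤ | out ⊤ | prev 1 | push {}
  [3] u=2 | in ⊥ | out 2 | ==
  [4] u=3 | in ⊤ | out ⊤ | prev ⊥ | push {}
  [5] u=4 | in 2 | out ⊤ | prev 5 | push {0}
  [6] u=0 | in ⊤ | out ⊤ | prev 0 | push {1,3}
  [7] u=1 | in ⊤ | out ⊤ | ==
  [8] u=3 | in ⊤ | out ⊤ | ==

Converged values:
  [0] ⊤
  [1] ⊤
  [2] 2
  [3] ⊤
  [4] ⊤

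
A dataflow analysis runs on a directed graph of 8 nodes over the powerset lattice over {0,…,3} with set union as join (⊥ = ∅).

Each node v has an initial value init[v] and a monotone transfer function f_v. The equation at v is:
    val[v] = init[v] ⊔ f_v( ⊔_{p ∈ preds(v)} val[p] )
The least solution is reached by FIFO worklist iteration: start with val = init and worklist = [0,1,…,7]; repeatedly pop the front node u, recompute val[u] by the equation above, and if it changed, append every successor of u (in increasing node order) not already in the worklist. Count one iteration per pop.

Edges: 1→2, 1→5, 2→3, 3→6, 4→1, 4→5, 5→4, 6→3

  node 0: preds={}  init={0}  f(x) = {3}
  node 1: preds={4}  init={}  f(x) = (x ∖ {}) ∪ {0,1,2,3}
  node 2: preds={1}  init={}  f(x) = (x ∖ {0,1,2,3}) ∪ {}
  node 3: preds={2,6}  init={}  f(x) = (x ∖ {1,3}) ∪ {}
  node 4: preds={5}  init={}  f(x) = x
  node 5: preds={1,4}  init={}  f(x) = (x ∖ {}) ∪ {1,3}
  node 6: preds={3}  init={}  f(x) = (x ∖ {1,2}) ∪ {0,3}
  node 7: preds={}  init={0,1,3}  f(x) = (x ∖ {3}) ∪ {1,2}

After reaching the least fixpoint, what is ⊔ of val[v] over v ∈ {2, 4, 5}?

{0,1,2,3}

Worklist (13 pops):
  #1 pop 0: in={} → {0,3} (was {0}); enqueue []
  #2 pop 1: in={} → {0,1,2,3} (was {}); enqueue []
  #3 pop 2: in={0,1,2,3} → {} (no change)
  #4 pop 3: in={} → {} (no change)
  #5 pop 4: in={} → {} (no change)
  #6 pop 5: in={0,1,2,3} → {0,1,2,3} (was {}); enqueue [4]
  #7 pop 6: in={} → {0,3} (was {}); enqueue [3]
  #8 pop 7: in={} → {0,1,2,3} (was {0,1,3}); enqueue []
  #9 pop 4: in={0,1,2,3} → {0,1,2,3} (was {}); enqueue [1,5]
  #10 pop 3: in={0,3} → {0} (was {}); enqueue [6]
  #11 pop 1: in={0,1,2,3} → {0,1,2,3} (no change)
  #12 pop 5: in={0,1,2,3} → {0,1,2,3} (no change)
  #13 pop 6: in={0} → {0,3} (no change)

Fixpoint:
  val[0] = {0,3}
  val[1] = {0,1,2,3}
  val[2] = {}
  val[3] = {0}
  val[4] = {0,1,2,3}
  val[5] = {0,1,2,3}
  val[6] = {0,3}
  val[7] = {0,1,2,3}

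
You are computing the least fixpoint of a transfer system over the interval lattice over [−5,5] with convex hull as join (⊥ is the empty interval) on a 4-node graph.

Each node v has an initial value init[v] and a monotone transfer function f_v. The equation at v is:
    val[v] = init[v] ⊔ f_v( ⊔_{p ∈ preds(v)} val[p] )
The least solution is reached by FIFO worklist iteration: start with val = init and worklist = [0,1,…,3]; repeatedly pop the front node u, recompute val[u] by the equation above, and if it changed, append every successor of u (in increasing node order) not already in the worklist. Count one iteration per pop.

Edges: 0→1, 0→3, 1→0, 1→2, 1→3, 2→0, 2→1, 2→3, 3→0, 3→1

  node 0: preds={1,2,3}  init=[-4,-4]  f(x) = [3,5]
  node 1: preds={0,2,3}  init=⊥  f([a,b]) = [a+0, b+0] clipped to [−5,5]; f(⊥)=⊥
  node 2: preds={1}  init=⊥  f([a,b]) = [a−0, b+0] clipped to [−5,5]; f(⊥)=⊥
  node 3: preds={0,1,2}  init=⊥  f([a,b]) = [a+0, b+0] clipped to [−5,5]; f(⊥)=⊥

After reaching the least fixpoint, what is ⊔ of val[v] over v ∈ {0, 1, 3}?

Trace (6 dequeues):
  [1] u=0 | in ⊥ | out [-4,5] | prev [-4,-4] | push {}
  [2] u=1 | in [-4,5] | out [-4,5] | prev ⊥ | push {0}
  [3] u=2 | in [-4,5] | out [-4,5] | prev ⊥ | push {1}
  [4] u=3 | in [-4,5] | out [-4,5] | prev ⊥ | push {}
  [5] u=0 | in [-4,5] | out [-4,5] | ==
  [6] u=1 | in [-4,5] | out [-4,5] | ==

Converged values:
  [0] [-4,5]
  [1] [-4,5]
  [2] [-4,5]
  [3] [-4,5]

[-4,5]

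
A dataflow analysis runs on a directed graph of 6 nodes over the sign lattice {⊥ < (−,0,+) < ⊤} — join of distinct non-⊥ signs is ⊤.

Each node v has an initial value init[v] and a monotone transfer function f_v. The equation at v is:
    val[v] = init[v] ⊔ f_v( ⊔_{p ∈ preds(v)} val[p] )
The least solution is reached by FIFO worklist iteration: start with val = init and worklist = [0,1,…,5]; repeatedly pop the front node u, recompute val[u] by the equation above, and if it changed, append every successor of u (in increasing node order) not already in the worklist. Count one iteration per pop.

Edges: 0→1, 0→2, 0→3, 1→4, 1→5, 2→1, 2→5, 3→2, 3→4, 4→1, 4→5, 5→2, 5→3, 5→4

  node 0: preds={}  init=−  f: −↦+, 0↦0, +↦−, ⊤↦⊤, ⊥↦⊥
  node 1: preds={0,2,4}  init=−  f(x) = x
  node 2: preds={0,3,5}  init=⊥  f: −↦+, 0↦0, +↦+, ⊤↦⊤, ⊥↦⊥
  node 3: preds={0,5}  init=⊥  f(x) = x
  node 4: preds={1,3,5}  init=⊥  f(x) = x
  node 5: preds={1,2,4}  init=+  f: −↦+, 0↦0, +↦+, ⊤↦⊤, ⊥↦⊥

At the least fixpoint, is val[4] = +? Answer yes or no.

Trace (11 dequeues):
  [1] u=0 | in ⊥ | out − | ==
  [2] u=1 | in − | out − | ==
  [3] u=2 | in ⊤ | out ⊤ | prev ⊥ | push {1}
  [4] u=3 | in ⊤ | out ⊤ | prev ⊥ | push {2}
  [5] u=4 | in ⊤ | out ⊤ | prev ⊥ | push {}
  [6] u=5 | in ⊤ | out ⊤ | prev + | push {3,4}
  [7] u=1 | in ⊤ | out ⊤ | prev − | push {5}
  [8] u=2 | in ⊤ | out ⊤ | ==
  [9] u=3 | in ⊤ | out ⊤ | ==
  [10] u=4 | in ⊤ | out ⊤ | ==
  [11] u=5 | in ⊤ | out ⊤ | ==

Converged values:
  [0] −
  [1] ⊤
  [2] ⊤
  [3] ⊤
  [4] ⊤
  [5] ⊤

no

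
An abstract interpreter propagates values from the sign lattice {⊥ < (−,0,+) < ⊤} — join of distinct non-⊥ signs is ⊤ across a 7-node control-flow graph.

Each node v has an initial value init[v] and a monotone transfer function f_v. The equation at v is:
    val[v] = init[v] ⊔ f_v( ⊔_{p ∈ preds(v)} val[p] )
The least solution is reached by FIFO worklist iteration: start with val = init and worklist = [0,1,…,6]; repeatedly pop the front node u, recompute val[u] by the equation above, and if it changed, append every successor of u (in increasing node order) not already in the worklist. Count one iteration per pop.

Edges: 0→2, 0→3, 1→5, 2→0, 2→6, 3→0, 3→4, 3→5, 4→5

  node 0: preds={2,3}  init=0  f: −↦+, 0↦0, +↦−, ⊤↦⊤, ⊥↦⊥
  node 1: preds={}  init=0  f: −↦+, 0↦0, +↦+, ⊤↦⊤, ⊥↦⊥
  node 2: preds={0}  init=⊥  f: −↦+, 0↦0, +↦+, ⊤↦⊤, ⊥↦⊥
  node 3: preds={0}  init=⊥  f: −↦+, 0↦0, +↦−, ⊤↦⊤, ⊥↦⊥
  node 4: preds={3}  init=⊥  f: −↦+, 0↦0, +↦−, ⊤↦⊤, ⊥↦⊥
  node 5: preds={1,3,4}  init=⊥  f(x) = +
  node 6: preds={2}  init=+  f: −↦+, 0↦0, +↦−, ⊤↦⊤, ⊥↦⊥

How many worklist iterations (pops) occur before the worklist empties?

Worklist (8 pops):
  #1 pop 0: in=⊥ → 0 (no change)
  #2 pop 1: in=⊥ → 0 (no change)
  #3 pop 2: in=0 → 0 (was ⊥); enqueue [0]
  #4 pop 3: in=0 → 0 (was ⊥); enqueue []
  #5 pop 4: in=0 → 0 (was ⊥); enqueue []
  #6 pop 5: in=0 → + (was ⊥); enqueue []
  #7 pop 6: in=0 → ⊤ (was +); enqueue []
  #8 pop 0: in=0 → 0 (no change)

Fixpoint:
  val[0] = 0
  val[1] = 0
  val[2] = 0
  val[3] = 0
  val[4] = 0
  val[5] = +
  val[6] = ⊤

8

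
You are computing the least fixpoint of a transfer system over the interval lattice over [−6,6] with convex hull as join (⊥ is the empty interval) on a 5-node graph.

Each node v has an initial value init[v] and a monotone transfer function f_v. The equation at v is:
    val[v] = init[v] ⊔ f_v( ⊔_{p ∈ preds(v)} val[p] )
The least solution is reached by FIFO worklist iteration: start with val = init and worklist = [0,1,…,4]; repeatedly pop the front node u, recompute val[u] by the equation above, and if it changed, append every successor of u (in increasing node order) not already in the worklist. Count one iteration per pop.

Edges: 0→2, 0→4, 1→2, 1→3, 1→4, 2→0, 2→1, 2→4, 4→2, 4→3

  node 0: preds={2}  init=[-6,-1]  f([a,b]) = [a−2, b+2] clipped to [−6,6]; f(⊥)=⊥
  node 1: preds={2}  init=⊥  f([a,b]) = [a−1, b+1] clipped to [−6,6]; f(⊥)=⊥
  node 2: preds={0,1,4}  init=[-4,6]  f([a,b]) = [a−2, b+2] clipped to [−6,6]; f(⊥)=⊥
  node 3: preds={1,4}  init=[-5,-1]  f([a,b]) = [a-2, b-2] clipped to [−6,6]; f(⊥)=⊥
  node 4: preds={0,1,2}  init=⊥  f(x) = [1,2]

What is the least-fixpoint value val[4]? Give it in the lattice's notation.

Iteration log — 10 steps:
  step 1. node 0  ⊔preds=[-4,6]  new=[-6,6]  old=[-6,-1]  +wl: 
  step 2. node 1  ⊔preds=[-4,6]  new=[-5,6]  old=⊥  +wl: 
  step 3. node 2  ⊔preds=[-6,6]  new=[-6,6]  old=[-4,6]  +wl: 0,1
  step 4. node 3  ⊔preds=[-5,6]  new=[-6,4]  old=[-5,-1]  +wl: 
  step 5. node 4  ⊔preds=[-6,6]  new=[1,2]  old=⊥  +wl: 2,3
  step 6. node 0  ⊔preds=[-6,6]  new=[-6,6]  stable
  step 7. node 1  ⊔preds=[-6,6]  new=[-6,6]  old=[-5,6]  +wl: 4
  step 8. node 2  ⊔preds=[-6,6]  new=[-6,6]  stable
  step 9. node 3  ⊔preds=[-6,6]  new=[-6,4]  stable
  step 10. node 4  ⊔preds=[-6,6]  new=[1,2]  stable

Least fixpoint reached:
  node 0: [-6,6]
  node 1: [-6,6]
  node 2: [-6,6]
  node 3: [-6,4]
  node 4: [1,2]

[1,2]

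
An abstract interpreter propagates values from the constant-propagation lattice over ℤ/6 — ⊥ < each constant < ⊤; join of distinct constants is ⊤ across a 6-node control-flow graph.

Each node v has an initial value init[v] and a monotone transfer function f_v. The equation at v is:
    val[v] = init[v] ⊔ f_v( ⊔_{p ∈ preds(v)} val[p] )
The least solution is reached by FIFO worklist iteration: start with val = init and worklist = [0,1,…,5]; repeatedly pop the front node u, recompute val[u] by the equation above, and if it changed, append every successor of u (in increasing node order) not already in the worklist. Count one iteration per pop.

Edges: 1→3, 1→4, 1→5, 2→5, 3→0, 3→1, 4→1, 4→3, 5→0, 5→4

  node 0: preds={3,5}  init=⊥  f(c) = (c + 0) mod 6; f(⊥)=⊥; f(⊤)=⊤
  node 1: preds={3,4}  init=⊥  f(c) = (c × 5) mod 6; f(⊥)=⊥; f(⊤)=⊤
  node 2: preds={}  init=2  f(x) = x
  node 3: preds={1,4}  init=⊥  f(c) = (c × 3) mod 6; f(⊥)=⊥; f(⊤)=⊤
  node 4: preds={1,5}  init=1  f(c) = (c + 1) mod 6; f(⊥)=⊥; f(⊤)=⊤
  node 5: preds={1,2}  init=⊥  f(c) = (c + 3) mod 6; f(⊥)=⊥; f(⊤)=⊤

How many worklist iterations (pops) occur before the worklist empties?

Iteration log — 11 steps:
  step 1. node 0  ⊔preds=⊥  new=⊥  stable
  step 2. node 1  ⊔preds=1  new=5  old=⊥  +wl: 
  step 3. node 2  ⊔preds=⊥  new=2  stable
  step 4. node 3  ⊔preds=⊤  new=⊤  old=⊥  +wl: 0,1
  step 5. node 4  ⊔preds=5  new=⊤  old=1  +wl: 3
  step 6. node 5  ⊔preds=⊤  new=⊤  old=⊥  +wl: 4
  step 7. node 0  ⊔preds=⊤  new=⊤  old=⊥  +wl: 
  step 8. node 1  ⊔preds=⊤  new=⊤  old=5  +wl: 5
  step 9. node 3  ⊔preds=⊤  new=⊤  stable
  step 10. node 4  ⊔preds=⊤  new=⊤  stable
  step 11. node 5  ⊔preds=⊤  new=⊤  stable

Least fixpoint reached:
  node 0: ⊤
  node 1: ⊤
  node 2: 2
  node 3: ⊤
  node 4: ⊤
  node 5: ⊤

11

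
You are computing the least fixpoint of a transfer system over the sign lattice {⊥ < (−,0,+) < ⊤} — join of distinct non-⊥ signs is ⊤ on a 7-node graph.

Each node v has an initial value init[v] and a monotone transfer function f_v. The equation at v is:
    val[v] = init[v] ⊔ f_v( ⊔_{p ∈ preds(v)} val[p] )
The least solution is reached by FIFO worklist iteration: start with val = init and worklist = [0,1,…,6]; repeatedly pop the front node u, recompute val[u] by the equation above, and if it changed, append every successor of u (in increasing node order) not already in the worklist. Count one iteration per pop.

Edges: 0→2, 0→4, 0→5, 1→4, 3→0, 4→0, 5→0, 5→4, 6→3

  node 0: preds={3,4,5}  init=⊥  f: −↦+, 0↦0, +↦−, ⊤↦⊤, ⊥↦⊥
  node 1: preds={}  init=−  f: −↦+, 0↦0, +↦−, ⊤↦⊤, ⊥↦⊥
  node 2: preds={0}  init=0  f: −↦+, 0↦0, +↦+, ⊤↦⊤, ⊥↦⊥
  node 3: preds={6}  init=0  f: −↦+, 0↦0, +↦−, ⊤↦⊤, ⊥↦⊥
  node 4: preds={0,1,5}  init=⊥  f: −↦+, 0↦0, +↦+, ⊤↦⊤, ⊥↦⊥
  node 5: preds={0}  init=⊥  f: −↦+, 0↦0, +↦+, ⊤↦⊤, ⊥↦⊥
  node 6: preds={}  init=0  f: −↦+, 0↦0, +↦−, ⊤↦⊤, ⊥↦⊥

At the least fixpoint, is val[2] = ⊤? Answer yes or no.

yes

Worklist (13 pops):
  #1 pop 0: in=0 → 0 (was ⊥); enqueue []
  #2 pop 1: in=⊥ → − (no change)
  #3 pop 2: in=0 → 0 (no change)
  #4 pop 3: in=0 → 0 (no change)
  #5 pop 4: in=⊤ → ⊤ (was ⊥); enqueue [0]
  #6 pop 5: in=0 → 0 (was ⊥); enqueue [4]
  #7 pop 6: in=⊥ → 0 (no change)
  #8 pop 0: in=⊤ → ⊤ (was 0); enqueue [2,5]
  #9 pop 4: in=⊤ → ⊤ (no change)
  #10 pop 2: in=⊤ → ⊤ (was 0); enqueue []
  #11 pop 5: in=⊤ → ⊤ (was 0); enqueue [0,4]
  #12 pop 0: in=⊤ → ⊤ (no change)
  #13 pop 4: in=⊤ → ⊤ (no change)

Fixpoint:
  val[0] = ⊤
  val[1] = −
  val[2] = ⊤
  val[3] = 0
  val[4] = ⊤
  val[5] = ⊤
  val[6] = 0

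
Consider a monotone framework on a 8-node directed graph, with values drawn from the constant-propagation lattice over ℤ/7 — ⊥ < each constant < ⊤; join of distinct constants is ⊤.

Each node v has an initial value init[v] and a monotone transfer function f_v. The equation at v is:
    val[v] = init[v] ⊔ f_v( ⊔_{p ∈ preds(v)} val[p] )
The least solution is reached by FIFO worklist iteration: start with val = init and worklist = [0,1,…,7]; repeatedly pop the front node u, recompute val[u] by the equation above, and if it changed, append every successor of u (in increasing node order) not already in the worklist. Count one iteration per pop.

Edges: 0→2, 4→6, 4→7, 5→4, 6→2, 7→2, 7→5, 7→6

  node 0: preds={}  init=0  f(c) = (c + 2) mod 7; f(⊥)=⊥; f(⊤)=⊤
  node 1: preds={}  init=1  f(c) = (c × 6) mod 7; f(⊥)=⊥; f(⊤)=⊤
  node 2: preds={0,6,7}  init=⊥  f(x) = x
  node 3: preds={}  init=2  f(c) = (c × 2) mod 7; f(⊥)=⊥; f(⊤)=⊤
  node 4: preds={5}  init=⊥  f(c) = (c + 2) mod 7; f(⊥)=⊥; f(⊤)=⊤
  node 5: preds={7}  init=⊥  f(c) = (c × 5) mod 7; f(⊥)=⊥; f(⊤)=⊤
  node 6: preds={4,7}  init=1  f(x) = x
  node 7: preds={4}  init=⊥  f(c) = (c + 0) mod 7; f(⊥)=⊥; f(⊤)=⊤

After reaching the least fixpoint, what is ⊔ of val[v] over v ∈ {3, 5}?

2

Worklist (8 pops):
  #1 pop 0: in=⊥ → 0 (no change)
  #2 pop 1: in=⊥ → 1 (no change)
  #3 pop 2: in=⊤ → ⊤ (was ⊥); enqueue []
  #4 pop 3: in=⊥ → 2 (no change)
  #5 pop 4: in=⊥ → ⊥ (no change)
  #6 pop 5: in=⊥ → ⊥ (no change)
  #7 pop 6: in=⊥ → 1 (no change)
  #8 pop 7: in=⊥ → ⊥ (no change)

Fixpoint:
  val[0] = 0
  val[1] = 1
  val[2] = ⊤
  val[3] = 2
  val[4] = ⊥
  val[5] = ⊥
  val[6] = 1
  val[7] = ⊥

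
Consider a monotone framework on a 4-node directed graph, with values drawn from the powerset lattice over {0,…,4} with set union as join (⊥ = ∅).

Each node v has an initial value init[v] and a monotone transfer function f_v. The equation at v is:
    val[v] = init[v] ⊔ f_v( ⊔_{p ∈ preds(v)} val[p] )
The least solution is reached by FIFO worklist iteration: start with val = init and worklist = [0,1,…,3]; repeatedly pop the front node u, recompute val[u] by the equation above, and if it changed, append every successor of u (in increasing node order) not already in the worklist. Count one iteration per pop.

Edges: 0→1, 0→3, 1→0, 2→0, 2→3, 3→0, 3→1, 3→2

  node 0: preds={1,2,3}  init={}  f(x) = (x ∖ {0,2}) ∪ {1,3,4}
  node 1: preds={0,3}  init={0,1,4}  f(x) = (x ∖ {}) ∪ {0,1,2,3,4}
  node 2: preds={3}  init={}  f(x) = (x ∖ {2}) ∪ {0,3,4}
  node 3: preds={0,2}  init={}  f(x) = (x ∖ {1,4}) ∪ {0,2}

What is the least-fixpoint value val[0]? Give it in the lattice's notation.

{1,3,4}

Trace (7 dequeues):
  [1] u=0 | in {0,1,4} | out {1,3,4} | prev {} | push {}
  [2] u=1 | in {1,3,4} | out {0,1,2,3,4} | prev {0,1,4} | push {0}
  [3] u=2 | in {} | out {0,3,4} | prev {} | push {}
  [4] u=3 | in {0,1,3,4} | out {0,2,3} | prev {} | push {1,2}
  [5] u=0 | in {0,1,2,3,4} | out {1,3,4} | ==
  [6] u=1 | in {0,1,2,3,4} | out {0,1,2,3,4} | ==
  [7] u=2 | in {0,2,3} | out {0,3,4} | ==

Converged values:
  [0] {1,3,4}
  [1] {0,1,2,3,4}
  [2] {0,3,4}
  [3] {0,2,3}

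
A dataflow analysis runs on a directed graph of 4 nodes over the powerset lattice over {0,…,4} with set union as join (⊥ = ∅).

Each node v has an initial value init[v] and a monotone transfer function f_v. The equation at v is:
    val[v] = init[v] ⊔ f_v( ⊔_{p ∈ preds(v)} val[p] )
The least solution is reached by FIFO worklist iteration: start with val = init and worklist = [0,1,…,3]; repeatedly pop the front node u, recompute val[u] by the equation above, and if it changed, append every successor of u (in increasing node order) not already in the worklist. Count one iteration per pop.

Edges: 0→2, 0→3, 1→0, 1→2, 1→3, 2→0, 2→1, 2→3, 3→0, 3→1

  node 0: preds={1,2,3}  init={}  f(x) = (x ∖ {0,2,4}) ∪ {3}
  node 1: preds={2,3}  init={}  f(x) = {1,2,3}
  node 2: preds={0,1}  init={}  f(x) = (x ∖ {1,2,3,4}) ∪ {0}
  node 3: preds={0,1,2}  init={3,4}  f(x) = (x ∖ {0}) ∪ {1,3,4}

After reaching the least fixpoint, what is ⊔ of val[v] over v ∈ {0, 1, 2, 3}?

Iteration log — 8 steps:
  step 1. node 0  ⊔preds={3,4}  new={3}  old={}  +wl: 
  step 2. node 1  ⊔preds={3,4}  new={1,2,3}  old={}  +wl: 0
  step 3. node 2  ⊔preds={1,2,3}  new={0}  old={}  +wl: 1
  step 4. node 3  ⊔preds={0,1,2,3}  new={1,2,3,4}  old={3,4}  +wl: 
  step 5. node 0  ⊔preds={0,1,2,3,4}  new={1,3}  old={3}  +wl: 2,3
  step 6. node 1  ⊔preds={0,1,2,3,4}  new={1,2,3}  stable
  step 7. node 2  ⊔preds={1,2,3}  new={0}  stable
  step 8. node 3  ⊔preds={0,1,2,3}  new={1,2,3,4}  stable

Least fixpoint reached:
  node 0: {1,3}
  node 1: {1,2,3}
  node 2: {0}
  node 3: {1,2,3,4}

{0,1,2,3,4}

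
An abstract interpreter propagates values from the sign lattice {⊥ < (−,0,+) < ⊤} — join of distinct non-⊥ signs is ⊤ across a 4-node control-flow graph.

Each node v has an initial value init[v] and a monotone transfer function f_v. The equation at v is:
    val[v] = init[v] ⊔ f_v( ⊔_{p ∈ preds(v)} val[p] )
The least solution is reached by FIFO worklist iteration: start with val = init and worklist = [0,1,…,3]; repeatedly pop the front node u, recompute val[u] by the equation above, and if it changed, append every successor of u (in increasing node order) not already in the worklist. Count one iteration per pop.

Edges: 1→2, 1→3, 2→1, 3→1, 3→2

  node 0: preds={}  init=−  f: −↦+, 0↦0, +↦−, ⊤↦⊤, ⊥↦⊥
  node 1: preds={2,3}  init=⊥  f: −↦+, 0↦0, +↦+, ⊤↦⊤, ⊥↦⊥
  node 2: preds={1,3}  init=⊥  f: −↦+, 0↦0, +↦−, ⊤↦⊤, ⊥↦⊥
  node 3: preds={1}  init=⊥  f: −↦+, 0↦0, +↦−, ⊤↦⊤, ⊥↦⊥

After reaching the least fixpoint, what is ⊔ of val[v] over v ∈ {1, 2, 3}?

Trace (4 dequeues):
  [1] u=0 | in ⊥ | out − | ==
  [2] u=1 | in ⊥ | out ⊥ | ==
  [3] u=2 | in ⊥ | out ⊥ | ==
  [4] u=3 | in ⊥ | out ⊥ | ==

Converged values:
  [0] −
  [1] ⊥
  [2] ⊥
  [3] ⊥

⊥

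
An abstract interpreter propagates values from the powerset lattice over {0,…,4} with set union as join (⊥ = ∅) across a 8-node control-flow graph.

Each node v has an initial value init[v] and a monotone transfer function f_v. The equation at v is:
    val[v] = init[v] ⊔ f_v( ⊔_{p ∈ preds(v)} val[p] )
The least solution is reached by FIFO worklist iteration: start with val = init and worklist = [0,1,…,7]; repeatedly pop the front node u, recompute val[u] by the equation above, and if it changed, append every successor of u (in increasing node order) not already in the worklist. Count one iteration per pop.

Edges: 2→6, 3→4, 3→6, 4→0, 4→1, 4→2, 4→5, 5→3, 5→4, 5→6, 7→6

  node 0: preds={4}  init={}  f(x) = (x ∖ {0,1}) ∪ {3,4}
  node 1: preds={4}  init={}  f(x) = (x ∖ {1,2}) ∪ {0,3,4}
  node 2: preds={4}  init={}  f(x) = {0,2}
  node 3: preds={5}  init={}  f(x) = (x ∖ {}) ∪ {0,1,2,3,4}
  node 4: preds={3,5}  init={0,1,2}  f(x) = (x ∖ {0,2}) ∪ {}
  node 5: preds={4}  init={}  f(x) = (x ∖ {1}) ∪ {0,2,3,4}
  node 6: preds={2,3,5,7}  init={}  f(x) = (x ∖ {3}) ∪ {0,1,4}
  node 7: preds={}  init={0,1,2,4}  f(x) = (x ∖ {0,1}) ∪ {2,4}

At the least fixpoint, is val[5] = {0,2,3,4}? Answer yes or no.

Trace (13 dequeues):
  [1] u=0 | in {0,1,2} | out {2,3,4} | prev {} | push {}
  [2] u=1 | in {0,1,2} | out {0,3,4} | prev {} | push {}
  [3] u=2 | in {0,1,2} | out {0,2} | prev {} | push {}
  [4] u=3 | in {} | out {0,1,2,3,4} | prev {} | push {}
  [5] u=4 | in {0,1,2,3,4} | out {0,1,2,3,4} | prev {0,1,2} | push {0,1,2}
  [6] u=5 | in {0,1,2,3,4} | out {0,2,3,4} | prev {} | push {3,4}
  [7] u=6 | in {0,1,2,3,4} | out {0,1,2,4} | prev {} | push {}
  [8] u=7 | in {} | out {0,1,2,4} | ==
  [9] u=0 | in {0,1,2,3,4} | out {2,3,4} | ==
  [10] u=1 | in {0,1,2,3,4} | out {0,3,4} | ==
  [11] u=2 | in {0,1,2,3,4} | out {0,2} | ==
  [12] u=3 | in {0,2,3,4} | out {0,1,2,3,4} | ==
  [13] u=4 | in {0,1,2,3,4} | out {0,1,2,3,4} | ==

Converged values:
  [0] {2,3,4}
  [1] {0,3,4}
  [2] {0,2}
  [3] {0,1,2,3,4}
  [4] {0,1,2,3,4}
  [5] {0,2,3,4}
  [6] {0,1,2,4}
  [7] {0,1,2,4}

yes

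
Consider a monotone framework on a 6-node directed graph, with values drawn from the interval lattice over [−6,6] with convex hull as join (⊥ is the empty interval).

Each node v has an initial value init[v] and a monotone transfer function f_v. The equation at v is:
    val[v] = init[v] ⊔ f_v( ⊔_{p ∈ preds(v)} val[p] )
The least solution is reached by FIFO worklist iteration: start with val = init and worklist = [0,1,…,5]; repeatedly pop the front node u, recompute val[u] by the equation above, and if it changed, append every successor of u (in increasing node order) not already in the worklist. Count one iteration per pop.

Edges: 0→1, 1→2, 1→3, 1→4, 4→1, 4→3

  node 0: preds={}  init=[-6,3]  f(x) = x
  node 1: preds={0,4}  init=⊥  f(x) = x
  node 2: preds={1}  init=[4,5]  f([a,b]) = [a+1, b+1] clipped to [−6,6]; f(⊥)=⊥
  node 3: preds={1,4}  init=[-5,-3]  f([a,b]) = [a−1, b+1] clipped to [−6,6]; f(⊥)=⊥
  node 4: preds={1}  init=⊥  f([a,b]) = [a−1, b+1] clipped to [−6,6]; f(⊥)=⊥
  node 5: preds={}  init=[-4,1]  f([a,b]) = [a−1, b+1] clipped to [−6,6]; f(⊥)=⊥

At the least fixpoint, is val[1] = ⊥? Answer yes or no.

no

Iteration log — 18 steps:
  step 1. node 0  ⊔preds=⊥  new=[-6,3]  stable
  step 2. node 1  ⊔preds=[-6,3]  new=[-6,3]  old=⊥  +wl: 
  step 3. node 2  ⊔preds=[-6,3]  new=[-5,5]  old=[4,5]  +wl: 
  step 4. node 3  ⊔preds=[-6,3]  new=[-6,4]  old=[-5,-3]  +wl: 
  step 5. node 4  ⊔preds=[-6,3]  new=[-6,4]  old=⊥  +wl: 1,3
  step 6. node 5  ⊔preds=⊥  new=[-4,1]  stable
  step 7. node 1  ⊔preds=[-6,4]  new=[-6,4]  old=[-6,3]  +wl: 2,4
  step 8. node 3  ⊔preds=[-6,4]  new=[-6,5]  old=[-6,4]  +wl: 
  step 9. node 2  ⊔preds=[-6,4]  new=[-5,5]  stable
  step 10. node 4  ⊔preds=[-6,4]  new=[-6,5]  old=[-6,4]  +wl: 1,3
  step 11. node 1  ⊔preds=[-6,5]  new=[-6,5]  old=[-6,4]  +wl: 2,4
  step 12. node 3  ⊔preds=[-6,5]  new=[-6,6]  old=[-6,5]  +wl: 
  step 13. node 2  ⊔preds=[-6,5]  new=[-5,6]  old=[-5,5]  +wl: 
  step 14. node 4  ⊔preds=[-6,5]  new=[-6,6]  old=[-6,5]  +wl: 1,3
  step 15. node 1  ⊔preds=[-6,6]  new=[-6,6]  old=[-6,5]  +wl: 2,4
  step 16. node 3  ⊔preds=[-6,6]  new=[-6,6]  stable
  step 17. node 2  ⊔preds=[-6,6]  new=[-5,6]  stable
  step 18. node 4  ⊔preds=[-6,6]  new=[-6,6]  stable

Least fixpoint reached:
  node 0: [-6,3]
  node 1: [-6,6]
  node 2: [-5,6]
  node 3: [-6,6]
  node 4: [-6,6]
  node 5: [-4,1]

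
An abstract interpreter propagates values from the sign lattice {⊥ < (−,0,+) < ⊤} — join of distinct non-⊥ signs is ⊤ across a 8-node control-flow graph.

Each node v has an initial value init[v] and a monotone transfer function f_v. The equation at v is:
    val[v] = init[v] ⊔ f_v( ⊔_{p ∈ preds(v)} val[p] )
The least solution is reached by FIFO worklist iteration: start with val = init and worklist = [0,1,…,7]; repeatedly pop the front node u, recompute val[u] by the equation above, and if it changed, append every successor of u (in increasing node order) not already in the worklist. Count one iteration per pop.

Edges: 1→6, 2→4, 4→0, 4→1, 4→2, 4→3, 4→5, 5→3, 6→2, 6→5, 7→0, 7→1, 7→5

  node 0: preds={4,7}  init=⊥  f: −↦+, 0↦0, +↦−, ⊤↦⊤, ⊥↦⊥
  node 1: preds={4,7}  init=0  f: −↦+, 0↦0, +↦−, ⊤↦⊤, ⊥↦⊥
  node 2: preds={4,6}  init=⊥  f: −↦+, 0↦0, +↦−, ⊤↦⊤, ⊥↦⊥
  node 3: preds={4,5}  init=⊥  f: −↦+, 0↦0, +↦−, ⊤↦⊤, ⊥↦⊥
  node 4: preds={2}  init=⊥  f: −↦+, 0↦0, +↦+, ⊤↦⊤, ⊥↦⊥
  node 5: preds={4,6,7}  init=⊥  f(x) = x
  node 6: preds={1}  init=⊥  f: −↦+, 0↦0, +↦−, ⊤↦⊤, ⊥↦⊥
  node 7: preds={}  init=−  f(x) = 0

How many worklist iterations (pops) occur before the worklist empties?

Worklist (19 pops):
  #1 pop 0: in=− → + (was ⊥); enqueue []
  #2 pop 1: in=− → ⊤ (was 0); enqueue []
  #3 pop 2: in=⊥ → ⊥ (no change)
  #4 pop 3: in=⊥ → ⊥ (no change)
  #5 pop 4: in=⊥ → ⊥ (no change)
  #6 pop 5: in=− → − (was ⊥); enqueue [3]
  #7 pop 6: in=⊤ → ⊤ (was ⊥); enqueue [2,5]
  #8 pop 7: in=⊥ → ⊤ (was −); enqueue [0,1]
  #9 pop 3: in=− → + (was ⊥); enqueue []
  #10 pop 2: in=⊤ → ⊤ (was ⊥); enqueue [4]
  #11 pop 5: in=⊤ → ⊤ (was −); enqueue [3]
  #12 pop 0: in=⊤ → ⊤ (was +); enqueue []
  #13 pop 1: in=⊤ → ⊤ (no change)
  #14 pop 4: in=⊤ → ⊤ (was ⊥); enqueue [0,1,2,5]
  #15 pop 3: in=⊤ → ⊤ (was +); enqueue []
  #16 pop 0: in=⊤ → ⊤ (no change)
  #17 pop 1: in=⊤ → ⊤ (no change)
  #18 pop 2: in=⊤ → ⊤ (no change)
  #19 pop 5: in=⊤ → ⊤ (no change)

Fixpoint:
  val[0] = ⊤
  val[1] = ⊤
  val[2] = ⊤
  val[3] = ⊤
  val[4] = ⊤
  val[5] = ⊤
  val[6] = ⊤
  val[7] = ⊤

19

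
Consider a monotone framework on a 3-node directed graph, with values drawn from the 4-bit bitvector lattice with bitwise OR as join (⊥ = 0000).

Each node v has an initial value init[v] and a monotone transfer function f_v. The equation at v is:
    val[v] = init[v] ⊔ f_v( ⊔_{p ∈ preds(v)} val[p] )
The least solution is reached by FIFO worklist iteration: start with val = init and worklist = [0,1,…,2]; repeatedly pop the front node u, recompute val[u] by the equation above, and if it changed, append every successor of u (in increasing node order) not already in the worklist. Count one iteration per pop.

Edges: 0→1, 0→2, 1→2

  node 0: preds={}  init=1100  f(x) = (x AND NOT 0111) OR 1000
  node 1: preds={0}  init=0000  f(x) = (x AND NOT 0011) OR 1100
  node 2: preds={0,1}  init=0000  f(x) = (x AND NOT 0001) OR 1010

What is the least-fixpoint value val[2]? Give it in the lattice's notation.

Worklist (3 pops):
  #1 pop 0: in=0000 → 1100 (no change)
  #2 pop 1: in=1100 → 1100 (was 0000); enqueue []
  #3 pop 2: in=1100 → 1110 (was 0000); enqueue []

Fixpoint:
  val[0] = 1100
  val[1] = 1100
  val[2] = 1110

1110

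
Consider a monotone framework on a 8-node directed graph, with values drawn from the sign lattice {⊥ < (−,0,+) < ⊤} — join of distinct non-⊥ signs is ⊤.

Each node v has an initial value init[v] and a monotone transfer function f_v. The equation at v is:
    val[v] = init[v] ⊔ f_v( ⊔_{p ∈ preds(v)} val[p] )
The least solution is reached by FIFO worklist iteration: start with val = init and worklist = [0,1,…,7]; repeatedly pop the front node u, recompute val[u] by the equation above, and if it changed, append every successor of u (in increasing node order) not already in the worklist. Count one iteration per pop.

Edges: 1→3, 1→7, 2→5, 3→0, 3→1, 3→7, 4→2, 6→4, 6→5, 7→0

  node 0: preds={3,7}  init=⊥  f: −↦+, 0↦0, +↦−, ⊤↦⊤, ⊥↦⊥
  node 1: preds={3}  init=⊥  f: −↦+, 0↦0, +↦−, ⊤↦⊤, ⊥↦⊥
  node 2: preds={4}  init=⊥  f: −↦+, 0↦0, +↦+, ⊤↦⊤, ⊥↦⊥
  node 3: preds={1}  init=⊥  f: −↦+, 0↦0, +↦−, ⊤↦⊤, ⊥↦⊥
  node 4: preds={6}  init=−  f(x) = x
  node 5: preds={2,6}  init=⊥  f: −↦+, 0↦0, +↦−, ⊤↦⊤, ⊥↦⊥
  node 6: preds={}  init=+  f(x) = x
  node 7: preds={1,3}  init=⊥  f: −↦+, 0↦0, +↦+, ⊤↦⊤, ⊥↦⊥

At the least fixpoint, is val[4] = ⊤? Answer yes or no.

Iteration log — 10 steps:
  step 1. node 0  ⊔preds=⊥  new=⊥  stable
  step 2. node 1  ⊔preds=⊥  new=⊥  stable
  step 3. node 2  ⊔preds=−  new=+  old=⊥  +wl: 
  step 4. node 3  ⊔preds=⊥  new=⊥  stable
  step 5. node 4  ⊔preds=+  new=⊤  old=−  +wl: 2
  step 6. node 5  ⊔preds=+  new=−  old=⊥  +wl: 
  step 7. node 6  ⊔preds=⊥  new=+  stable
  step 8. node 7  ⊔preds=⊥  new=⊥  stable
  step 9. node 2  ⊔preds=⊤  new=⊤  old=+  +wl: 5
  step 10. node 5  ⊔preds=⊤  new=⊤  old=−  +wl: 

Least fixpoint reached:
  node 0: ⊥
  node 1: ⊥
  node 2: ⊤
  node 3: ⊥
  node 4: ⊤
  node 5: ⊤
  node 6: +
  node 7: ⊥

yes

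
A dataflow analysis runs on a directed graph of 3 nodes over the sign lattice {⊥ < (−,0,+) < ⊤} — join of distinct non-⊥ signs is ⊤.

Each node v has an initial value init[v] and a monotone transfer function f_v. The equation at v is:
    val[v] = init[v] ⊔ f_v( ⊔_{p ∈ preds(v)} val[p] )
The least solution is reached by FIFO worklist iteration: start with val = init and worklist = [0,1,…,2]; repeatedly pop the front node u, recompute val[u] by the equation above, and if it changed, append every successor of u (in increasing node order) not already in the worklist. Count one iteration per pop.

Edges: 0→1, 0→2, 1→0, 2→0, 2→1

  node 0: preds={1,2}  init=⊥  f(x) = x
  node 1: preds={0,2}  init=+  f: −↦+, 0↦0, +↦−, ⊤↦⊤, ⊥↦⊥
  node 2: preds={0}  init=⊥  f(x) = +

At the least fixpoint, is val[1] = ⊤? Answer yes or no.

Worklist (6 pops):
  #1 pop 0: in=+ → + (was ⊥); enqueue []
  #2 pop 1: in=+ → ⊤ (was +); enqueue [0]
  #3 pop 2: in=+ → + (was ⊥); enqueue [1]
  #4 pop 0: in=⊤ → ⊤ (was +); enqueue [2]
  #5 pop 1: in=⊤ → ⊤ (no change)
  #6 pop 2: in=⊤ → + (no change)

Fixpoint:
  val[0] = ⊤
  val[1] = ⊤
  val[2] = +

yes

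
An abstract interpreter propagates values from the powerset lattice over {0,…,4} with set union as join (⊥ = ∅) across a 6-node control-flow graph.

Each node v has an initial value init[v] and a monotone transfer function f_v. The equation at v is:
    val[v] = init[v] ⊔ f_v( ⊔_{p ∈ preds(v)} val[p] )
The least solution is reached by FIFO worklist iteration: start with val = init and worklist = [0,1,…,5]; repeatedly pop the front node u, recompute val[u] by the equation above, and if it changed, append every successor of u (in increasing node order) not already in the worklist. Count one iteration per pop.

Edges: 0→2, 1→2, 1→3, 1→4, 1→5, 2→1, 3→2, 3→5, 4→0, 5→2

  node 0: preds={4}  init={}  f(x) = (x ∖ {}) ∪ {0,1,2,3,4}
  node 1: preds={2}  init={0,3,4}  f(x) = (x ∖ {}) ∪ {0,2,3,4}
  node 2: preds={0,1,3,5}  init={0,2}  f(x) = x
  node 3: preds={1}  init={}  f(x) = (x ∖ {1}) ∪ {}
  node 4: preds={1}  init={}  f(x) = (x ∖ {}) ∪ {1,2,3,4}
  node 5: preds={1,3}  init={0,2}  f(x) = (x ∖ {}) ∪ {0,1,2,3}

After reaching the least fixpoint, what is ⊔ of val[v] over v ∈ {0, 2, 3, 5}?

Worklist (12 pops):
  #1 pop 0: in={} → {0,1,2,3,4} (was {}); enqueue []
  #2 pop 1: in={0,2} → {0,2,3,4} (was {0,3,4}); enqueue []
  #3 pop 2: in={0,1,2,3,4} → {0,1,2,3,4} (was {0,2}); enqueue [1]
  #4 pop 3: in={0,2,3,4} → {0,2,3,4} (was {}); enqueue [2]
  #5 pop 4: in={0,2,3,4} → {0,1,2,3,4} (was {}); enqueue [0]
  #6 pop 5: in={0,2,3,4} → {0,1,2,3,4} (was {0,2}); enqueue []
  #7 pop 1: in={0,1,2,3,4} → {0,1,2,3,4} (was {0,2,3,4}); enqueue [3,4,5]
  #8 pop 2: in={0,1,2,3,4} → {0,1,2,3,4} (no change)
  #9 pop 0: in={0,1,2,3,4} → {0,1,2,3,4} (no change)
  #10 pop 3: in={0,1,2,3,4} → {0,2,3,4} (no change)
  #11 pop 4: in={0,1,2,3,4} → {0,1,2,3,4} (no change)
  #12 pop 5: in={0,1,2,3,4} → {0,1,2,3,4} (no change)

Fixpoint:
  val[0] = {0,1,2,3,4}
  val[1] = {0,1,2,3,4}
  val[2] = {0,1,2,3,4}
  val[3] = {0,2,3,4}
  val[4] = {0,1,2,3,4}
  val[5] = {0,1,2,3,4}

{0,1,2,3,4}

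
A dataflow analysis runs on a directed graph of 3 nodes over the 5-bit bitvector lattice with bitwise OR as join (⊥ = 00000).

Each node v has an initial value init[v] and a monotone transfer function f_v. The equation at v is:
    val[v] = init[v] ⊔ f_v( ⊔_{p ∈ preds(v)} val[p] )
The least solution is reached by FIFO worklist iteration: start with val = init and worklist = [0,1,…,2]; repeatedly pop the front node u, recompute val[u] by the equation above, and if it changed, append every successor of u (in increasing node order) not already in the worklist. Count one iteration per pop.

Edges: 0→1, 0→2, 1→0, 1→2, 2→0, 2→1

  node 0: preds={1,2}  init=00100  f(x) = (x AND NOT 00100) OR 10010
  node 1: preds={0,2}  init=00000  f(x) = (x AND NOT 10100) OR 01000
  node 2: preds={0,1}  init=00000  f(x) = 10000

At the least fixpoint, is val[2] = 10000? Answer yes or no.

Trace (6 dequeues):
  [1] u=0 | in 00000 | out 10110 | prev 00100 | push {}
  [2] u=1 | in 10110 | out 01010 | prev 00000 | push {0}
  [3] u=2 | in 11110 | out 10000 | prev 00000 | push {1}
  [4] u=0 | in 11010 | out 11110 | prev 10110 | push {2}
  [5] u=1 | in 11110 | out 01010 | ==
  [6] u=2 | in 11110 | out 10000 | ==

Converged values:
  [0] 11110
  [1] 01010
  [2] 10000

yes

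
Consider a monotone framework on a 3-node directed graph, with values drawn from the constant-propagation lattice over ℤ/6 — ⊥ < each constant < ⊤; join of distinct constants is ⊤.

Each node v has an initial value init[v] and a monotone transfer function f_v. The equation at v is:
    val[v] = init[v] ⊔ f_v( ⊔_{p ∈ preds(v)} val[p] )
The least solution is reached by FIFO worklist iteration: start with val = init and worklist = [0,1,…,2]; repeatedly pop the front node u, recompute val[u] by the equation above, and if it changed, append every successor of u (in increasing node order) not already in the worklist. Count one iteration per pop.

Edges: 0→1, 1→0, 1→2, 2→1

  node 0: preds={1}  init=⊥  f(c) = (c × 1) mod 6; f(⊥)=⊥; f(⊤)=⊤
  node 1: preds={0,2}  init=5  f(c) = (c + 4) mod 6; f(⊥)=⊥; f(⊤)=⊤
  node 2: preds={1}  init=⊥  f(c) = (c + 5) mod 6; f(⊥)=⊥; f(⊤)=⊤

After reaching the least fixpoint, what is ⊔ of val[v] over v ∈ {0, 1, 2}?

⊤

Iteration log — 5 steps:
  step 1. node 0  ⊔preds=5  new=5  old=⊥  +wl: 
  step 2. node 1  ⊔preds=5  new=⊤  old=5  +wl: 0
  step 3. node 2  ⊔preds=⊤  new=⊤  old=⊥  +wl: 1
  step 4. node 0  ⊔preds=⊤  new=⊤  old=5  +wl: 
  step 5. node 1  ⊔preds=⊤  new=⊤  stable

Least fixpoint reached:
  node 0: ⊤
  node 1: ⊤
  node 2: ⊤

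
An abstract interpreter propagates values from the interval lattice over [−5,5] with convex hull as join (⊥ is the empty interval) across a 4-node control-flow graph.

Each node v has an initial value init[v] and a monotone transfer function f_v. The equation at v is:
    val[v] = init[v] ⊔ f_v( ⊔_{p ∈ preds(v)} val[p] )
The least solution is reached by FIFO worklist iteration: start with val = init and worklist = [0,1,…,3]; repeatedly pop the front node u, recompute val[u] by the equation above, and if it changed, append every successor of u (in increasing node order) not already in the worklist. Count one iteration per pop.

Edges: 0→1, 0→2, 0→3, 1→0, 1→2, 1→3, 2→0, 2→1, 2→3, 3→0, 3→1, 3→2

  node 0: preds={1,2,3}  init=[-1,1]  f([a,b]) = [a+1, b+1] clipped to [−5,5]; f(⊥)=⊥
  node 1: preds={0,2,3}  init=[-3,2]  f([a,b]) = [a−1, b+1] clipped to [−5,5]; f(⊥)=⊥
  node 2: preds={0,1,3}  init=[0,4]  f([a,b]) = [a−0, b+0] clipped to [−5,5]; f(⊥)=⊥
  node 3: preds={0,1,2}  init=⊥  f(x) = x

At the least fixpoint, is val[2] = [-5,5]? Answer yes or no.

Trace (16 dequeues):
  [1] u=0 | in [-3,4] | out [-2,5] | prev [-1,1] | push {}
  [2] u=1 | in [-2,5] | out [-3,5] | prev [-3,2] | push {0}
  [3] u=2 | in [-3,5] | out [-3,5] | prev [0,4] | push {1}
  [4] u=3 | in [-3,5] | out [-3,5] | prev ⊥ | push {2}
  [5] u=0 | in [-3,5] | out [-2,5] | ==
  [6] u=1 | in [-3,5] | out [-4,5] | prev [-3,5] | push {0,3}
  [7] u=2 | in [-4,5] | out [-4,5] | prev [-3,5] | push {1}
  [8] u=0 | in [-4,5] | out [-3,5] | prev [-2,5] | push {2}
  [9] u=3 | in [-4,5] | out [-4,5] | prev [-3,5] | push {0}
  [10] u=1 | in [-4,5] | out [-5,5] | prev [-4,5] | push {3}
  [11] u=2 | in [-5,5] | out [-5,5] | prev [-4,5] | push {1}
  [12] u=0 | in [-5,5] | out [-4,5] | prev [-3,5] | push {2}
  [13] u=3 | in [-5,5] | out [-5,5] | prev [-4,5] | push {0}
  [14] u=1 | in [-5,5] | out [-5,5] | ==
  [15] u=2 | in [-5,5] | out [-5,5] | ==
  [16] u=0 | in [-5,5] | out [-4,5] | ==

Converged values:
  [0] [-4,5]
  [1] [-5,5]
  [2] [-5,5]
  [3] [-5,5]

yes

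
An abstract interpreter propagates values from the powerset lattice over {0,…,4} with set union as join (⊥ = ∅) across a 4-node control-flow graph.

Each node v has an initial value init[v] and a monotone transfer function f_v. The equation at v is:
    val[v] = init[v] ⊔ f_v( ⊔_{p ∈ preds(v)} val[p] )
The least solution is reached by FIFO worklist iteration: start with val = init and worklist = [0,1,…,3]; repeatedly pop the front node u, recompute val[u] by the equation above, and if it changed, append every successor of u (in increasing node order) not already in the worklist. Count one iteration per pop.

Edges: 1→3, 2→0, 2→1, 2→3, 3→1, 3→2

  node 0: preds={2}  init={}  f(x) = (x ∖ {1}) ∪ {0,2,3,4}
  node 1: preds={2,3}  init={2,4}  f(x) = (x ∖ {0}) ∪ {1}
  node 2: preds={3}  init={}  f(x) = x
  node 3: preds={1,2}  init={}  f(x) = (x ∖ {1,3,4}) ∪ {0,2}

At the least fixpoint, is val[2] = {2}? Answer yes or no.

Iteration log — 9 steps:
  step 1. node 0  ⊔preds={}  new={0,2,3,4}  old={}  +wl: 
  step 2. node 1  ⊔preds={}  new={1,2,4}  old={2,4}  +wl: 
  step 3. node 2  ⊔preds={}  new={}  stable
  step 4. node 3  ⊔preds={1,2,4}  new={0,2}  old={}  +wl: 1,2
  step 5. node 1  ⊔preds={0,2}  new={1,2,4}  stable
  step 6. node 2  ⊔preds={0,2}  new={0,2}  old={}  +wl: 0,1,3
  step 7. node 0  ⊔preds={0,2}  new={0,2,3,4}  stable
  step 8. node 1  ⊔preds={0,2}  new={1,2,4}  stable
  step 9. node 3  ⊔preds={0,1,2,4}  new={0,2}  stable

Least fixpoint reached:
  node 0: {0,2,3,4}
  node 1: {1,2,4}
  node 2: {0,2}
  node 3: {0,2}

no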